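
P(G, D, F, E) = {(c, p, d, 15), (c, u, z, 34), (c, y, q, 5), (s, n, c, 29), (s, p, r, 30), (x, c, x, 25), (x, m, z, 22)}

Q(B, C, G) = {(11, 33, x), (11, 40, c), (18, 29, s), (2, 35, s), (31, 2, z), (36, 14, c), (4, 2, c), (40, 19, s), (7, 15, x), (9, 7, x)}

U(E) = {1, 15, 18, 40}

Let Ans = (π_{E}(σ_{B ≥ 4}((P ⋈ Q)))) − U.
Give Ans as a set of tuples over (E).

{22, 25, 29, 30, 34, 5}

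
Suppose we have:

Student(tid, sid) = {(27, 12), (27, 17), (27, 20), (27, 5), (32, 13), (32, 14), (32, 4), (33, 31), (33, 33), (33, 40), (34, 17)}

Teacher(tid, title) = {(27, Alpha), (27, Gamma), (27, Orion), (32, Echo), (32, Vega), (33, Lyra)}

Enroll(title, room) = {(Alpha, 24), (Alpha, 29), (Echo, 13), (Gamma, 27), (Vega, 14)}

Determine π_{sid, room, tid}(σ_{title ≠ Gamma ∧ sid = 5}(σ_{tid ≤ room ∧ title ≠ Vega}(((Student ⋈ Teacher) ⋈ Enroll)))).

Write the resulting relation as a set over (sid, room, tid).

Student ⋈ Teacher (natural join on tid): {(27, 12, Alpha), (27, 12, Gamma), (27, 12, Orion), (27, 17, Alpha), (27, 17, Gamma), (27, 17, Orion), (27, 20, Alpha), (27, 20, Gamma), (27, 20, Orion), (27, 5, Alpha), (27, 5, Gamma), (27, 5, Orion), (32, 13, Echo), (32, 13, Vega), (32, 14, Echo), (32, 14, Vega), (32, 4, Echo), (32, 4, Vega), (33, 31, Lyra), (33, 33, Lyra), (33, 40, Lyra)}
(Student ⋈ Teacher) ⋈ Enroll (natural join on title): {(27, 12, Alpha, 24), (27, 12, Alpha, 29), (27, 12, Gamma, 27), (27, 17, Alpha, 24), (27, 17, Alpha, 29), (27, 17, Gamma, 27), (27, 20, Alpha, 24), (27, 20, Alpha, 29), (27, 20, Gamma, 27), (27, 5, Alpha, 24), (27, 5, Alpha, 29), (27, 5, Gamma, 27), (32, 13, Echo, 13), (32, 13, Vega, 14), (32, 14, Echo, 13), (32, 14, Vega, 14), (32, 4, Echo, 13), (32, 4, Vega, 14)}
σ[tid ≤ room ∧ title ≠ Vega]: keep tuples satisfying tid ≤ room ∧ title ≠ Vega → {(27, 12, Alpha, 29), (27, 12, Gamma, 27), (27, 17, Alpha, 29), (27, 17, Gamma, 27), (27, 20, Alpha, 29), (27, 20, Gamma, 27), (27, 5, Alpha, 29), (27, 5, Gamma, 27)}
σ[title ≠ Gamma ∧ sid = 5]: keep tuples satisfying title ≠ Gamma ∧ sid = 5 → {(27, 5, Alpha, 29)}
Projecting to sid, room, tid: {(5, 29, 27)}

{(5, 29, 27)}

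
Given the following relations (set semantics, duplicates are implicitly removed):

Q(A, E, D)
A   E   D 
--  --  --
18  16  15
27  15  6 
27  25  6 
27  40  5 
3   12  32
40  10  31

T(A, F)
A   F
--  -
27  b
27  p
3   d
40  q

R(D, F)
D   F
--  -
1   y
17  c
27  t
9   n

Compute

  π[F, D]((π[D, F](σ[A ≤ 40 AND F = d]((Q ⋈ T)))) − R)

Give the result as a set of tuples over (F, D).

{(d, 32)}

Joining Q and T on A yields {(27, 15, 6, b), (27, 15, 6, p), (27, 25, 6, b), (27, 25, 6, p), (27, 40, 5, b), (27, 40, 5, p), (3, 12, 32, d), (40, 10, 31, q)}.
σ[A ≤ 40 AND F = d]: keep tuples satisfying A ≤ 40 AND F = d → {(3, 12, 32, d)}
π[D, F]: project onto (D, F) → {(32, d)}
Set difference of the two operands is {(32, d)}.
π[F, D]: project onto (F, D) → {(d, 32)}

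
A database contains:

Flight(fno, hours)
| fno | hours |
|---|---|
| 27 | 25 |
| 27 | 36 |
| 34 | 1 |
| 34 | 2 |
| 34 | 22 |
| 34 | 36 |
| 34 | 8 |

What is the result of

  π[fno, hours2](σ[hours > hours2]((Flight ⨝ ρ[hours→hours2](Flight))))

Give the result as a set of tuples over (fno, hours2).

{(27, 25), (34, 1), (34, 2), (34, 22), (34, 8)}

ρ[hours→hours2]: schema becomes (fno, hours2); tuples unchanged.
Flight ⋈ ρ[hours→hours2](Flight) (natural join on fno): {(27, 25, 25), (27, 25, 36), (27, 36, 25), (27, 36, 36), (34, 1, 1), (34, 1, 2), (34, 1, 22), (34, 1, 36), (34, 1, 8), (34, 2, 1), (34, 2, 2), (34, 2, 22), (34, 2, 36), (34, 2, 8), (34, 22, 1), (34, 22, 2), (34, 22, 22), (34, 22, 36), (34, 22, 8), (34, 36, 1), (34, 36, 2), (34, 36, 22), (34, 36, 36), (34, 36, 8), (34, 8, 1), (34, 8, 2), (34, 8, 22), (34, 8, 36), (34, 8, 8)}
σ[hours > hours2]: keep tuples satisfying hours > hours2 → {(27, 36, 25), (34, 2, 1), (34, 22, 1), (34, 22, 2), (34, 22, 8), (34, 36, 1), (34, 36, 2), (34, 36, 22), (34, 36, 8), (34, 8, 1), (34, 8, 2)}
Projecting to fno, hours2 (6 duplicate(s) eliminated): {(27, 25), (34, 1), (34, 2), (34, 22), (34, 8)}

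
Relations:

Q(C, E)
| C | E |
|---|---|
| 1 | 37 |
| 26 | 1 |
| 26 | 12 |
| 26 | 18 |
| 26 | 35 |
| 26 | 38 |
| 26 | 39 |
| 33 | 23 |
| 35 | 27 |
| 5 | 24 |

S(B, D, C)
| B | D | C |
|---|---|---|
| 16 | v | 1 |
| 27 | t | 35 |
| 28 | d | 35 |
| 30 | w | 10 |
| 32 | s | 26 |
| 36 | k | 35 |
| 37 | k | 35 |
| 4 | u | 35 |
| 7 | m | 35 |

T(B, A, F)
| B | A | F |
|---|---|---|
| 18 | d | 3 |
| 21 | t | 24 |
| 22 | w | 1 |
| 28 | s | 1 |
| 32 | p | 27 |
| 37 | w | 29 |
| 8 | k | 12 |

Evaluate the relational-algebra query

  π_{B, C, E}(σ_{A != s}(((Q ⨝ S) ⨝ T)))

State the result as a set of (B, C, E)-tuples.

Natural join on C: {(1, 37, 16, v), (26, 1, 32, s), (26, 12, 32, s), (26, 18, 32, s), (26, 35, 32, s), (26, 38, 32, s), (26, 39, 32, s), (35, 27, 27, t), (35, 27, 28, d), (35, 27, 36, k), (35, 27, 37, k), (35, 27, 4, u), (35, 27, 7, m)}
Natural join on B: {(26, 1, 32, s, p, 27), (26, 12, 32, s, p, 27), (26, 18, 32, s, p, 27), (26, 35, 32, s, p, 27), (26, 38, 32, s, p, 27), (26, 39, 32, s, p, 27), (35, 27, 28, d, s, 1), (35, 27, 37, k, w, 29)}
Filtering on A != s leaves {(26, 1, 32, s, p, 27), (26, 12, 32, s, p, 27), (26, 18, 32, s, p, 27), (26, 35, 32, s, p, 27), (26, 38, 32, s, p, 27), (26, 39, 32, s, p, 27), (35, 27, 37, k, w, 29)}.
Projecting to B, C, E: {(32, 26, 1), (32, 26, 12), (32, 26, 18), (32, 26, 35), (32, 26, 38), (32, 26, 39), (37, 35, 27)}

{(32, 26, 1), (32, 26, 12), (32, 26, 18), (32, 26, 35), (32, 26, 38), (32, 26, 39), (37, 35, 27)}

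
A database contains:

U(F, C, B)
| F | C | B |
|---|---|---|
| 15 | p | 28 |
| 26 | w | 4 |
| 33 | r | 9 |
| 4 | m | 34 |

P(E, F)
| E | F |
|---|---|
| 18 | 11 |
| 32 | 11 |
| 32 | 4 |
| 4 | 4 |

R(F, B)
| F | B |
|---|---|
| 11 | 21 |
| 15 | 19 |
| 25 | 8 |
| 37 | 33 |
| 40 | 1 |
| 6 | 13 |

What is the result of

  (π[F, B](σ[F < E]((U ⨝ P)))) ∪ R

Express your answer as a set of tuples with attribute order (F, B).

Natural join on F: {(4, m, 34, 32), (4, m, 34, 4)}
Filtering on F < E leaves {(4, m, 34, 32)}.
π[F, B]: project onto (F, B) → {(4, 34)}
Set union of the two operands is {(11, 21), (15, 19), (25, 8), (37, 33), (4, 34), (40, 1), (6, 13)}.

{(11, 21), (15, 19), (25, 8), (37, 33), (4, 34), (40, 1), (6, 13)}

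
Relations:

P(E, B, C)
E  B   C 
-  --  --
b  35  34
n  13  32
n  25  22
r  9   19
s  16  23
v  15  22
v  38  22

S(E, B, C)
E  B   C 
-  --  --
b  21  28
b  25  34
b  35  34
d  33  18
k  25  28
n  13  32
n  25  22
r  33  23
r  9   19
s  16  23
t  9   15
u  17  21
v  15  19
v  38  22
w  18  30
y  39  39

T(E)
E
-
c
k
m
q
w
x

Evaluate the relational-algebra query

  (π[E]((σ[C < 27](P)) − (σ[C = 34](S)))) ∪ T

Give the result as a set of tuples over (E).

{c, k, m, n, q, r, s, v, w, x}

σ[C < 27]: keep tuples satisfying C < 27 → {(n, 25, 22), (r, 9, 19), (s, 16, 23), (v, 15, 22), (v, 38, 22)}
σ[C = 34]: keep tuples satisfying C = 34 → {(b, 25, 34), (b, 35, 34)}
Taking the difference: {(n, 25, 22), (r, 9, 19), (s, 16, 23), (v, 15, 22), (v, 38, 22)}
Projecting to E (1 duplicate(s) eliminated): {n, r, s, v}
Taking the union: {c, k, m, n, q, r, s, v, w, x}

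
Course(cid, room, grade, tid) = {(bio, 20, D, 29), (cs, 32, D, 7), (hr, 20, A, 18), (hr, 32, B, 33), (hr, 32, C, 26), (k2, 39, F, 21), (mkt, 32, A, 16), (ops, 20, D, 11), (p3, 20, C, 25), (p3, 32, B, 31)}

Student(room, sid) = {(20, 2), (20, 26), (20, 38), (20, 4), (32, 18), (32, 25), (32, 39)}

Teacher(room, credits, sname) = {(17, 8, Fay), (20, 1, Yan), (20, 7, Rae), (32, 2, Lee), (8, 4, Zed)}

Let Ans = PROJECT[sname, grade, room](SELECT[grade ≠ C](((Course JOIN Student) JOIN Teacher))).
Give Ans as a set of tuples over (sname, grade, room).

{(Lee, A, 32), (Lee, B, 32), (Lee, D, 32), (Rae, A, 20), (Rae, D, 20), (Yan, A, 20), (Yan, D, 20)}

Joining Course and Student on room yields {(bio, 20, D, 29, 2), (bio, 20, D, 29, 26), (bio, 20, D, 29, 38), (bio, 20, D, 29, 4), (cs, 32, D, 7, 18), (cs, 32, D, 7, 25), (cs, 32, D, 7, 39), (hr, 20, A, 18, 2), (hr, 20, A, 18, 26), (hr, 20, A, 18, 38), (hr, 20, A, 18, 4), (hr, 32, B, 33, 18), (hr, 32, B, 33, 25), (hr, 32, B, 33, 39), (hr, 32, C, 26, 18), (hr, 32, C, 26, 25), (hr, 32, C, 26, 39), (mkt, 32, A, 16, 18), (mkt, 32, A, 16, 25), (mkt, 32, A, 16, 39), (ops, 20, D, 11, 2), (ops, 20, D, 11, 26), (ops, 20, D, 11, 38), (ops, 20, D, 11, 4), (p3, 20, C, 25, 2), (p3, 20, C, 25, 26), (p3, 20, C, 25, 38), (p3, 20, C, 25, 4), (p3, 32, B, 31, 18), (p3, 32, B, 31, 25), (p3, 32, B, 31, 39)}.
Joining (Course JOIN Student) and Teacher on room yields {(bio, 20, D, 29, 2, 1, Yan), (bio, 20, D, 29, 2, 7, Rae), (bio, 20, D, 29, 26, 1, Yan), (bio, 20, D, 29, 26, 7, Rae), (bio, 20, D, 29, 38, 1, Yan), (bio, 20, D, 29, 38, 7, Rae), (bio, 20, D, 29, 4, 1, Yan), (bio, 20, D, 29, 4, 7, Rae), (cs, 32, D, 7, 18, 2, Lee), (cs, 32, D, 7, 25, 2, Lee), (cs, 32, D, 7, 39, 2, Lee), (hr, 20, A, 18, 2, 1, Yan), (hr, 20, A, 18, 2, 7, Rae), (hr, 20, A, 18, 26, 1, Yan), (hr, 20, A, 18, 26, 7, Rae), (hr, 20, A, 18, 38, 1, Yan), (hr, 20, A, 18, 38, 7, Rae), (hr, 20, A, 18, 4, 1, Yan), (hr, 20, A, 18, 4, 7, Rae), (hr, 32, B, 33, 18, 2, Lee), (hr, 32, B, 33, 25, 2, Lee), (hr, 32, B, 33, 39, 2, Lee), (hr, 32, C, 26, 18, 2, Lee), (hr, 32, C, 26, 25, 2, Lee), (hr, 32, C, 26, 39, 2, Lee), (mkt, 32, A, 16, 18, 2, Lee), (mkt, 32, A, 16, 25, 2, Lee), (mkt, 32, A, 16, 39, 2, Lee), (ops, 20, D, 11, 2, 1, Yan), (ops, 20, D, 11, 2, 7, Rae), (ops, 20, D, 11, 26, 1, Yan), (ops, 20, D, 11, 26, 7, Rae), (ops, 20, D, 11, 38, 1, Yan), (ops, 20, D, 11, 38, 7, Rae), (ops, 20, D, 11, 4, 1, Yan), (ops, 20, D, 11, 4, 7, Rae), (p3, 20, C, 25, 2, 1, Yan), (p3, 20, C, 25, 2, 7, Rae), (p3, 20, C, 25, 26, 1, Yan), (p3, 20, C, 25, 26, 7, Rae), (p3, 20, C, 25, 38, 1, Yan), (p3, 20, C, 25, 38, 7, Rae), (p3, 20, C, 25, 4, 1, Yan), (p3, 20, C, 25, 4, 7, Rae), (p3, 32, B, 31, 18, 2, Lee), (p3, 32, B, 31, 25, 2, Lee), (p3, 32, B, 31, 39, 2, Lee)}.
Selection grade ≠ C: {(bio, 20, D, 29, 2, 1, Yan), (bio, 20, D, 29, 2, 7, Rae), (bio, 20, D, 29, 26, 1, Yan), (bio, 20, D, 29, 26, 7, Rae), (bio, 20, D, 29, 38, 1, Yan), (bio, 20, D, 29, 38, 7, Rae), (bio, 20, D, 29, 4, 1, Yan), (bio, 20, D, 29, 4, 7, Rae), (cs, 32, D, 7, 18, 2, Lee), (cs, 32, D, 7, 25, 2, Lee), (cs, 32, D, 7, 39, 2, Lee), (hr, 20, A, 18, 2, 1, Yan), (hr, 20, A, 18, 2, 7, Rae), (hr, 20, A, 18, 26, 1, Yan), (hr, 20, A, 18, 26, 7, Rae), (hr, 20, A, 18, 38, 1, Yan), (hr, 20, A, 18, 38, 7, Rae), (hr, 20, A, 18, 4, 1, Yan), (hr, 20, A, 18, 4, 7, Rae), (hr, 32, B, 33, 18, 2, Lee), (hr, 32, B, 33, 25, 2, Lee), (hr, 32, B, 33, 39, 2, Lee), (mkt, 32, A, 16, 18, 2, Lee), (mkt, 32, A, 16, 25, 2, Lee), (mkt, 32, A, 16, 39, 2, Lee), (ops, 20, D, 11, 2, 1, Yan), (ops, 20, D, 11, 2, 7, Rae), (ops, 20, D, 11, 26, 1, Yan), (ops, 20, D, 11, 26, 7, Rae), (ops, 20, D, 11, 38, 1, Yan), (ops, 20, D, 11, 38, 7, Rae), (ops, 20, D, 11, 4, 1, Yan), (ops, 20, D, 11, 4, 7, Rae), (p3, 32, B, 31, 18, 2, Lee), (p3, 32, B, 31, 25, 2, Lee), (p3, 32, B, 31, 39, 2, Lee)}
Keep only column(s) sname, grade, room (29 duplicate(s) eliminated): {(Lee, A, 32), (Lee, B, 32), (Lee, D, 32), (Rae, A, 20), (Rae, D, 20), (Yan, A, 20), (Yan, D, 20)}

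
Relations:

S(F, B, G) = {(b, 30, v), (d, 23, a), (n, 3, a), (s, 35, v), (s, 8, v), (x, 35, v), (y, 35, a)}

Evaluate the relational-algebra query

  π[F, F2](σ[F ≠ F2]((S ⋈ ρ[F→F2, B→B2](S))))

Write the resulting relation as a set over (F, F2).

{(b, s), (b, x), (d, n), (d, y), (n, d), (n, y), (s, b), (s, x), (x, b), (x, s), (y, d), (y, n)}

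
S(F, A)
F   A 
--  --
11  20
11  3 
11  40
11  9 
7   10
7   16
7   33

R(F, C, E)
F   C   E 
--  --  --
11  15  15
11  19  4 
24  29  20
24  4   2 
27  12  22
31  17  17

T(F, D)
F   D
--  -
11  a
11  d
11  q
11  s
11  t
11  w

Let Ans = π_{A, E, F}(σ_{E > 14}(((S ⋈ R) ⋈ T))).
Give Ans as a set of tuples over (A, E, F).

S ⋈ R (natural join on F): {(11, 20, 15, 15), (11, 20, 19, 4), (11, 3, 15, 15), (11, 3, 19, 4), (11, 40, 15, 15), (11, 40, 19, 4), (11, 9, 15, 15), (11, 9, 19, 4)}
(S ⋈ R) ⋈ T (natural join on F): {(11, 20, 15, 15, a), (11, 20, 15, 15, d), (11, 20, 15, 15, q), (11, 20, 15, 15, s), (11, 20, 15, 15, t), (11, 20, 15, 15, w), (11, 20, 19, 4, a), (11, 20, 19, 4, d), (11, 20, 19, 4, q), (11, 20, 19, 4, s), (11, 20, 19, 4, t), (11, 20, 19, 4, w), (11, 3, 15, 15, a), (11, 3, 15, 15, d), (11, 3, 15, 15, q), (11, 3, 15, 15, s), (11, 3, 15, 15, t), (11, 3, 15, 15, w), (11, 3, 19, 4, a), (11, 3, 19, 4, d), (11, 3, 19, 4, q), (11, 3, 19, 4, s), (11, 3, 19, 4, t), (11, 3, 19, 4, w), (11, 40, 15, 15, a), (11, 40, 15, 15, d), (11, 40, 15, 15, q), (11, 40, 15, 15, s), (11, 40, 15, 15, t), (11, 40, 15, 15, w), (11, 40, 19, 4, a), (11, 40, 19, 4, d), (11, 40, 19, 4, q), (11, 40, 19, 4, s), (11, 40, 19, 4, t), (11, 40, 19, 4, w), (11, 9, 15, 15, a), (11, 9, 15, 15, d), (11, 9, 15, 15, q), (11, 9, 15, 15, s), (11, 9, 15, 15, t), (11, 9, 15, 15, w), (11, 9, 19, 4, a), (11, 9, 19, 4, d), (11, 9, 19, 4, q), (11, 9, 19, 4, s), (11, 9, 19, 4, t), (11, 9, 19, 4, w)}
σ[E > 14]: keep tuples satisfying E > 14 → {(11, 20, 15, 15, a), (11, 20, 15, 15, d), (11, 20, 15, 15, q), (11, 20, 15, 15, s), (11, 20, 15, 15, t), (11, 20, 15, 15, w), (11, 3, 15, 15, a), (11, 3, 15, 15, d), (11, 3, 15, 15, q), (11, 3, 15, 15, s), (11, 3, 15, 15, t), (11, 3, 15, 15, w), (11, 40, 15, 15, a), (11, 40, 15, 15, d), (11, 40, 15, 15, q), (11, 40, 15, 15, s), (11, 40, 15, 15, t), (11, 40, 15, 15, w), (11, 9, 15, 15, a), (11, 9, 15, 15, d), (11, 9, 15, 15, q), (11, 9, 15, 15, s), (11, 9, 15, 15, t), (11, 9, 15, 15, w)}
Projecting to A, E, F (20 duplicate(s) eliminated): {(20, 15, 11), (3, 15, 11), (40, 15, 11), (9, 15, 11)}

{(20, 15, 11), (3, 15, 11), (40, 15, 11), (9, 15, 11)}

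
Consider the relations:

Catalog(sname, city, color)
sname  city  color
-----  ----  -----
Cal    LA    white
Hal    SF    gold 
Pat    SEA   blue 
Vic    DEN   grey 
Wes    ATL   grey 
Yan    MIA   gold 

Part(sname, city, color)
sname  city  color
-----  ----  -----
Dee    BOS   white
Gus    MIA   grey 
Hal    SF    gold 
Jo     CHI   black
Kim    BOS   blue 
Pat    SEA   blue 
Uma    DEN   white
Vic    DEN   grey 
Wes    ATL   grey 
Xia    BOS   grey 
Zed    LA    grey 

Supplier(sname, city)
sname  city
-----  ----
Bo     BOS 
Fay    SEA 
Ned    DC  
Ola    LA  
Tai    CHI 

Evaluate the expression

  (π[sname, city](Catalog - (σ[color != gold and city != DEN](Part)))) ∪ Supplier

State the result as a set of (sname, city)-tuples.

Selection color != gold and city != DEN: {(Dee, BOS, white), (Gus, MIA, grey), (Jo, CHI, black), (Kim, BOS, blue), (Pat, SEA, blue), (Wes, ATL, grey), (Xia, BOS, grey), (Zed, LA, grey)}
Set difference of the two operands is {(Cal, LA, white), (Hal, SF, gold), (Vic, DEN, grey), (Yan, MIA, gold)}.
Keep only column(s) sname, city: {(Cal, LA), (Hal, SF), (Vic, DEN), (Yan, MIA)}
Set union of the two operands is {(Bo, BOS), (Cal, LA), (Fay, SEA), (Hal, SF), (Ned, DC), (Ola, LA), (Tai, CHI), (Vic, DEN), (Yan, MIA)}.

{(Bo, BOS), (Cal, LA), (Fay, SEA), (Hal, SF), (Ned, DC), (Ola, LA), (Tai, CHI), (Vic, DEN), (Yan, MIA)}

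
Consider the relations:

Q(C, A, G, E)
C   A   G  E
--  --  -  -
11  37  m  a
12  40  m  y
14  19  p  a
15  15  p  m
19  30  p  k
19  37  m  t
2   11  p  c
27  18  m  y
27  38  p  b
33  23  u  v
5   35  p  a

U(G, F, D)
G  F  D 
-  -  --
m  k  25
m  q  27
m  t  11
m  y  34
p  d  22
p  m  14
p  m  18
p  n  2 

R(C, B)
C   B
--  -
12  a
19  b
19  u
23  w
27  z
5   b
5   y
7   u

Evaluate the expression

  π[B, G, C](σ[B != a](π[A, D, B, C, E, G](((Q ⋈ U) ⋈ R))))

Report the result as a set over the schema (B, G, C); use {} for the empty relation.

{(b, m, 19), (b, p, 19), (b, p, 5), (u, m, 19), (u, p, 19), (y, p, 5), (z, m, 27), (z, p, 27)}

Q ⋈ U (natural join on G): {(11, 37, m, a, k, 25), (11, 37, m, a, q, 27), (11, 37, m, a, t, 11), (11, 37, m, a, y, 34), (12, 40, m, y, k, 25), (12, 40, m, y, q, 27), (12, 40, m, y, t, 11), (12, 40, m, y, y, 34), (14, 19, p, a, d, 22), (14, 19, p, a, m, 14), (14, 19, p, a, m, 18), (14, 19, p, a, n, 2), (15, 15, p, m, d, 22), (15, 15, p, m, m, 14), (15, 15, p, m, m, 18), (15, 15, p, m, n, 2), (19, 30, p, k, d, 22), (19, 30, p, k, m, 14), (19, 30, p, k, m, 18), (19, 30, p, k, n, 2), (19, 37, m, t, k, 25), (19, 37, m, t, q, 27), (19, 37, m, t, t, 11), (19, 37, m, t, y, 34), (2, 11, p, c, d, 22), (2, 11, p, c, m, 14), (2, 11, p, c, m, 18), (2, 11, p, c, n, 2), (27, 18, m, y, k, 25), (27, 18, m, y, q, 27), (27, 18, m, y, t, 11), (27, 18, m, y, y, 34), (27, 38, p, b, d, 22), (27, 38, p, b, m, 14), (27, 38, p, b, m, 18), (27, 38, p, b, n, 2), (5, 35, p, a, d, 22), (5, 35, p, a, m, 14), (5, 35, p, a, m, 18), (5, 35, p, a, n, 2)}
(Q ⋈ U) ⋈ R (natural join on C): {(12, 40, m, y, k, 25, a), (12, 40, m, y, q, 27, a), (12, 40, m, y, t, 11, a), (12, 40, m, y, y, 34, a), (19, 30, p, k, d, 22, b), (19, 30, p, k, d, 22, u), (19, 30, p, k, m, 14, b), (19, 30, p, k, m, 14, u), (19, 30, p, k, m, 18, b), (19, 30, p, k, m, 18, u), (19, 30, p, k, n, 2, b), (19, 30, p, k, n, 2, u), (19, 37, m, t, k, 25, b), (19, 37, m, t, k, 25, u), (19, 37, m, t, q, 27, b), (19, 37, m, t, q, 27, u), (19, 37, m, t, t, 11, b), (19, 37, m, t, t, 11, u), (19, 37, m, t, y, 34, b), (19, 37, m, t, y, 34, u), (27, 18, m, y, k, 25, z), (27, 18, m, y, q, 27, z), (27, 18, m, y, t, 11, z), (27, 18, m, y, y, 34, z), (27, 38, p, b, d, 22, z), (27, 38, p, b, m, 14, z), (27, 38, p, b, m, 18, z), (27, 38, p, b, n, 2, z), (5, 35, p, a, d, 22, b), (5, 35, p, a, d, 22, y), (5, 35, p, a, m, 14, b), (5, 35, p, a, m, 14, y), (5, 35, p, a, m, 18, b), (5, 35, p, a, m, 18, y), (5, 35, p, a, n, 2, b), (5, 35, p, a, n, 2, y)}
π[A, D, B, C, E, G]: project onto (A, D, B, C, E, G) → {(18, 11, z, 27, y, m), (18, 25, z, 27, y, m), (18, 27, z, 27, y, m), (18, 34, z, 27, y, m), (30, 14, b, 19, k, p), (30, 14, u, 19, k, p), (30, 18, b, 19, k, p), (30, 18, u, 19, k, p), (30, 2, b, 19, k, p), (30, 2, u, 19, k, p), (30, 22, b, 19, k, p), (30, 22, u, 19, k, p), (35, 14, b, 5, a, p), (35, 14, y, 5, a, p), (35, 18, b, 5, a, p), (35, 18, y, 5, a, p), (35, 2, b, 5, a, p), (35, 2, y, 5, a, p), (35, 22, b, 5, a, p), (35, 22, y, 5, a, p), (37, 11, b, 19, t, m), (37, 11, u, 19, t, m), (37, 25, b, 19, t, m), (37, 25, u, 19, t, m), (37, 27, b, 19, t, m), (37, 27, u, 19, t, m), (37, 34, b, 19, t, m), (37, 34, u, 19, t, m), (38, 14, z, 27, b, p), (38, 18, z, 27, b, p), (38, 2, z, 27, b, p), (38, 22, z, 27, b, p), (40, 11, a, 12, y, m), (40, 25, a, 12, y, m), (40, 27, a, 12, y, m), (40, 34, a, 12, y, m)}
σ[B != a]: keep tuples satisfying B != a → {(18, 11, z, 27, y, m), (18, 25, z, 27, y, m), (18, 27, z, 27, y, m), (18, 34, z, 27, y, m), (30, 14, b, 19, k, p), (30, 14, u, 19, k, p), (30, 18, b, 19, k, p), (30, 18, u, 19, k, p), (30, 2, b, 19, k, p), (30, 2, u, 19, k, p), (30, 22, b, 19, k, p), (30, 22, u, 19, k, p), (35, 14, b, 5, a, p), (35, 14, y, 5, a, p), (35, 18, b, 5, a, p), (35, 18, y, 5, a, p), (35, 2, b, 5, a, p), (35, 2, y, 5, a, p), (35, 22, b, 5, a, p), (35, 22, y, 5, a, p), (37, 11, b, 19, t, m), (37, 11, u, 19, t, m), (37, 25, b, 19, t, m), (37, 25, u, 19, t, m), (37, 27, b, 19, t, m), (37, 27, u, 19, t, m), (37, 34, b, 19, t, m), (37, 34, u, 19, t, m), (38, 14, z, 27, b, p), (38, 18, z, 27, b, p), (38, 2, z, 27, b, p), (38, 22, z, 27, b, p)}
π[B, G, C]: project onto (B, G, C) (24 duplicate(s) eliminated) → {(b, m, 19), (b, p, 19), (b, p, 5), (u, m, 19), (u, p, 19), (y, p, 5), (z, m, 27), (z, p, 27)}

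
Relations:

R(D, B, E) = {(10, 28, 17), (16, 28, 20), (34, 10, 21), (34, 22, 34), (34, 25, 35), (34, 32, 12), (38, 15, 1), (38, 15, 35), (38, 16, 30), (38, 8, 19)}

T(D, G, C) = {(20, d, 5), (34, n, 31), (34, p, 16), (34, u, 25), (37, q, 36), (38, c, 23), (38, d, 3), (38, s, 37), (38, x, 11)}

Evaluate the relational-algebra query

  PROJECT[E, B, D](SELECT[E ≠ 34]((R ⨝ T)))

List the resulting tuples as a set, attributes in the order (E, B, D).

{(1, 15, 38), (12, 32, 34), (19, 8, 38), (21, 10, 34), (30, 16, 38), (35, 15, 38), (35, 25, 34)}

Joining R and T on D yields {(34, 10, 21, n, 31), (34, 10, 21, p, 16), (34, 10, 21, u, 25), (34, 22, 34, n, 31), (34, 22, 34, p, 16), (34, 22, 34, u, 25), (34, 25, 35, n, 31), (34, 25, 35, p, 16), (34, 25, 35, u, 25), (34, 32, 12, n, 31), (34, 32, 12, p, 16), (34, 32, 12, u, 25), (38, 15, 1, c, 23), (38, 15, 1, d, 3), (38, 15, 1, s, 37), (38, 15, 1, x, 11), (38, 15, 35, c, 23), (38, 15, 35, d, 3), (38, 15, 35, s, 37), (38, 15, 35, x, 11), (38, 16, 30, c, 23), (38, 16, 30, d, 3), (38, 16, 30, s, 37), (38, 16, 30, x, 11), (38, 8, 19, c, 23), (38, 8, 19, d, 3), (38, 8, 19, s, 37), (38, 8, 19, x, 11)}.
σ[E ≠ 34]: keep tuples satisfying E ≠ 34 → {(34, 10, 21, n, 31), (34, 10, 21, p, 16), (34, 10, 21, u, 25), (34, 25, 35, n, 31), (34, 25, 35, p, 16), (34, 25, 35, u, 25), (34, 32, 12, n, 31), (34, 32, 12, p, 16), (34, 32, 12, u, 25), (38, 15, 1, c, 23), (38, 15, 1, d, 3), (38, 15, 1, s, 37), (38, 15, 1, x, 11), (38, 15, 35, c, 23), (38, 15, 35, d, 3), (38, 15, 35, s, 37), (38, 15, 35, x, 11), (38, 16, 30, c, 23), (38, 16, 30, d, 3), (38, 16, 30, s, 37), (38, 16, 30, x, 11), (38, 8, 19, c, 23), (38, 8, 19, d, 3), (38, 8, 19, s, 37), (38, 8, 19, x, 11)}
Keep only column(s) E, B, D (18 duplicate(s) eliminated): {(1, 15, 38), (12, 32, 34), (19, 8, 38), (21, 10, 34), (30, 16, 38), (35, 15, 38), (35, 25, 34)}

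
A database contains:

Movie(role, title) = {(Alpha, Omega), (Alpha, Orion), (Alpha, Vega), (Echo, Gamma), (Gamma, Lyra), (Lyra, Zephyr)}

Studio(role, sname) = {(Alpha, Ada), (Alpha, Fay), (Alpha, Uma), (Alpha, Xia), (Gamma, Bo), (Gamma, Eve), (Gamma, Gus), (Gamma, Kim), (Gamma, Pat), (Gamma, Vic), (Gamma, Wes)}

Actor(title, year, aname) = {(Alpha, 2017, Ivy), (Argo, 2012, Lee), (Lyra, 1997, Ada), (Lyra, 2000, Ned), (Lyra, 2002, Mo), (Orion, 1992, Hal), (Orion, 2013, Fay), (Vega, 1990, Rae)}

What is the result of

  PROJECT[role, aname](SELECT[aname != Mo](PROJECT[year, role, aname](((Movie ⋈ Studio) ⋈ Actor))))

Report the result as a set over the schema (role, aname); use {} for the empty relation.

Joining Movie and Studio on role yields {(Alpha, Omega, Ada), (Alpha, Omega, Fay), (Alpha, Omega, Uma), (Alpha, Omega, Xia), (Alpha, Orion, Ada), (Alpha, Orion, Fay), (Alpha, Orion, Uma), (Alpha, Orion, Xia), (Alpha, Vega, Ada), (Alpha, Vega, Fay), (Alpha, Vega, Uma), (Alpha, Vega, Xia), (Gamma, Lyra, Bo), (Gamma, Lyra, Eve), (Gamma, Lyra, Gus), (Gamma, Lyra, Kim), (Gamma, Lyra, Pat), (Gamma, Lyra, Vic), (Gamma, Lyra, Wes)}.
Joining (Movie ⋈ Studio) and Actor on title yields {(Alpha, Orion, Ada, 1992, Hal), (Alpha, Orion, Ada, 2013, Fay), (Alpha, Orion, Fay, 1992, Hal), (Alpha, Orion, Fay, 2013, Fay), (Alpha, Orion, Uma, 1992, Hal), (Alpha, Orion, Uma, 2013, Fay), (Alpha, Orion, Xia, 1992, Hal), (Alpha, Orion, Xia, 2013, Fay), (Alpha, Vega, Ada, 1990, Rae), (Alpha, Vega, Fay, 1990, Rae), (Alpha, Vega, Uma, 1990, Rae), (Alpha, Vega, Xia, 1990, Rae), (Gamma, Lyra, Bo, 1997, Ada), (Gamma, Lyra, Bo, 2000, Ned), (Gamma, Lyra, Bo, 2002, Mo), (Gamma, Lyra, Eve, 1997, Ada), (Gamma, Lyra, Eve, 2000, Ned), (Gamma, Lyra, Eve, 2002, Mo), (Gamma, Lyra, Gus, 1997, Ada), (Gamma, Lyra, Gus, 2000, Ned), (Gamma, Lyra, Gus, 2002, Mo), (Gamma, Lyra, Kim, 1997, Ada), (Gamma, Lyra, Kim, 2000, Ned), (Gamma, Lyra, Kim, 2002, Mo), (Gamma, Lyra, Pat, 1997, Ada), (Gamma, Lyra, Pat, 2000, Ned), (Gamma, Lyra, Pat, 2002, Mo), (Gamma, Lyra, Vic, 1997, Ada), (Gamma, Lyra, Vic, 2000, Ned), (Gamma, Lyra, Vic, 2002, Mo), (Gamma, Lyra, Wes, 1997, Ada), (Gamma, Lyra, Wes, 2000, Ned), (Gamma, Lyra, Wes, 2002, Mo)}.
Projecting to year, role, aname (27 duplicate(s) eliminated): {(1990, Alpha, Rae), (1992, Alpha, Hal), (1997, Gamma, Ada), (2000, Gamma, Ned), (2002, Gamma, Mo), (2013, Alpha, Fay)}
σ[aname != Mo]: keep tuples satisfying aname != Mo → {(1990, Alpha, Rae), (1992, Alpha, Hal), (1997, Gamma, Ada), (2000, Gamma, Ned), (2013, Alpha, Fay)}
Projecting to role, aname: {(Alpha, Fay), (Alpha, Hal), (Alpha, Rae), (Gamma, Ada), (Gamma, Ned)}

{(Alpha, Fay), (Alpha, Hal), (Alpha, Rae), (Gamma, Ada), (Gamma, Ned)}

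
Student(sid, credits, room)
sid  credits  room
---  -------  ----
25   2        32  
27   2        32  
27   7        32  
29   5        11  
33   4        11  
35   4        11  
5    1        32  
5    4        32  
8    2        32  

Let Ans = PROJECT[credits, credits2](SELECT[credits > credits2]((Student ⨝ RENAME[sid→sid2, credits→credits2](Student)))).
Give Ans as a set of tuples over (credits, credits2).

ρ[sid→sid2, credits→credits2]: schema becomes (sid2, credits2, room); tuples unchanged.
Natural join on room: {(25, 2, 32, 25, 2), (25, 2, 32, 27, 2), (25, 2, 32, 27, 7), (25, 2, 32, 5, 1), (25, 2, 32, 5, 4), (25, 2, 32, 8, 2), (27, 2, 32, 25, 2), (27, 2, 32, 27, 2), (27, 2, 32, 27, 7), (27, 2, 32, 5, 1), (27, 2, 32, 5, 4), (27, 2, 32, 8, 2), (27, 7, 32, 25, 2), (27, 7, 32, 27, 2), (27, 7, 32, 27, 7), (27, 7, 32, 5, 1), (27, 7, 32, 5, 4), (27, 7, 32, 8, 2), (29, 5, 11, 29, 5), (29, 5, 11, 33, 4), (29, 5, 11, 35, 4), (33, 4, 11, 29, 5), (33, 4, 11, 33, 4), (33, 4, 11, 35, 4), (35, 4, 11, 29, 5), (35, 4, 11, 33, 4), (35, 4, 11, 35, 4), (5, 1, 32, 25, 2), (5, 1, 32, 27, 2), (5, 1, 32, 27, 7), (5, 1, 32, 5, 1), (5, 1, 32, 5, 4), (5, 1, 32, 8, 2), (5, 4, 32, 25, 2), (5, 4, 32, 27, 2), (5, 4, 32, 27, 7), (5, 4, 32, 5, 1), (5, 4, 32, 5, 4), (5, 4, 32, 8, 2), (8, 2, 32, 25, 2), (8, 2, 32, 27, 2), (8, 2, 32, 27, 7), (8, 2, 32, 5, 1), (8, 2, 32, 5, 4), (8, 2, 32, 8, 2)}
Apply σ_{credits > credits2}; surviving tuples: {(25, 2, 32, 5, 1), (27, 2, 32, 5, 1), (27, 7, 32, 25, 2), (27, 7, 32, 27, 2), (27, 7, 32, 5, 1), (27, 7, 32, 5, 4), (27, 7, 32, 8, 2), (29, 5, 11, 33, 4), (29, 5, 11, 35, 4), (5, 4, 32, 25, 2), (5, 4, 32, 27, 2), (5, 4, 32, 5, 1), (5, 4, 32, 8, 2), (8, 2, 32, 5, 1)}
π_{credits, credits2} gives {(2, 1), (4, 1), (4, 2), (5, 4), (7, 1), (7, 2), (7, 4)} (7 duplicate(s) eliminated).

{(2, 1), (4, 1), (4, 2), (5, 4), (7, 1), (7, 2), (7, 4)}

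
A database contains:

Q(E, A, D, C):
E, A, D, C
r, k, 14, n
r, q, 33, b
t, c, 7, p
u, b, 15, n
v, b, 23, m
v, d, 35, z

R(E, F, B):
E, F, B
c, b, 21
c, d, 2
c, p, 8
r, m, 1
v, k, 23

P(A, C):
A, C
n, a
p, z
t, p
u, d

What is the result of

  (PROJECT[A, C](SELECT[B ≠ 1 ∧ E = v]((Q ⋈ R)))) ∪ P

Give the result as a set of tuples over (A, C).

Joining Q and R on E yields {(r, k, 14, n, m, 1), (r, q, 33, b, m, 1), (v, b, 23, m, k, 23), (v, d, 35, z, k, 23)}.
Apply σ_{B ≠ 1 ∧ E = v}; surviving tuples: {(v, b, 23, m, k, 23), (v, d, 35, z, k, 23)}
Projecting to A, C: {(b, m), (d, z)}
Taking the union: {(b, m), (d, z), (n, a), (p, z), (t, p), (u, d)}

{(b, m), (d, z), (n, a), (p, z), (t, p), (u, d)}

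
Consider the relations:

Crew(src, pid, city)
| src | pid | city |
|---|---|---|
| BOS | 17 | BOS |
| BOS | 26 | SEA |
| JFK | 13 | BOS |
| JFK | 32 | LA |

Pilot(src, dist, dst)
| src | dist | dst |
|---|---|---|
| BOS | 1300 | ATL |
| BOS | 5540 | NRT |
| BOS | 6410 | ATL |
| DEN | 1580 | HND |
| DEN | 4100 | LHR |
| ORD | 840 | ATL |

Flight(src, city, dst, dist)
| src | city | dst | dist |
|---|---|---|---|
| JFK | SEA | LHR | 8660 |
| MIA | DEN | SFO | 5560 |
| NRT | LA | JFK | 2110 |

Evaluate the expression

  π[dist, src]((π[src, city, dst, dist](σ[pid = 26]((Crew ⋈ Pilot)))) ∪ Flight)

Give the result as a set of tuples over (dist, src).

{(1300, BOS), (2110, NRT), (5540, BOS), (5560, MIA), (6410, BOS), (8660, JFK)}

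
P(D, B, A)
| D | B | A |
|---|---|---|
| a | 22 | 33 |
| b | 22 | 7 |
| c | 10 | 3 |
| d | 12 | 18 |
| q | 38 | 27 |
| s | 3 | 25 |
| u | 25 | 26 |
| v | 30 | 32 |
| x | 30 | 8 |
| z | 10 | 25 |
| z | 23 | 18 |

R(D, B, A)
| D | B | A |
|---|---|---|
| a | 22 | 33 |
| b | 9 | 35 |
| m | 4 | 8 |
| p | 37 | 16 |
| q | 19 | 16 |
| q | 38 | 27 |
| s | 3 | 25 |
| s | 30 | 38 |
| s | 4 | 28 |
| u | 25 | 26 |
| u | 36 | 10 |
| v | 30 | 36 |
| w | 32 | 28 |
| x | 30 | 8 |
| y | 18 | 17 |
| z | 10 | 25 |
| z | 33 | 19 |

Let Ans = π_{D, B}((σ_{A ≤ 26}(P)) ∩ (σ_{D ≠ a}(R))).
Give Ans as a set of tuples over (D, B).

Apply σ_{A ≤ 26}; surviving tuples: {(b, 22, 7), (c, 10, 3), (d, 12, 18), (s, 3, 25), (u, 25, 26), (x, 30, 8), (z, 10, 25), (z, 23, 18)}
Apply σ_{D ≠ a}; surviving tuples: {(b, 9, 35), (m, 4, 8), (p, 37, 16), (q, 19, 16), (q, 38, 27), (s, 3, 25), (s, 30, 38), (s, 4, 28), (u, 25, 26), (u, 36, 10), (v, 30, 36), (w, 32, 28), (x, 30, 8), (y, 18, 17), (z, 10, 25), (z, 33, 19)}
Set intersection of the two operands is {(s, 3, 25), (u, 25, 26), (x, 30, 8), (z, 10, 25)}.
Projecting to D, B: {(s, 3), (u, 25), (x, 30), (z, 10)}

{(s, 3), (u, 25), (x, 30), (z, 10)}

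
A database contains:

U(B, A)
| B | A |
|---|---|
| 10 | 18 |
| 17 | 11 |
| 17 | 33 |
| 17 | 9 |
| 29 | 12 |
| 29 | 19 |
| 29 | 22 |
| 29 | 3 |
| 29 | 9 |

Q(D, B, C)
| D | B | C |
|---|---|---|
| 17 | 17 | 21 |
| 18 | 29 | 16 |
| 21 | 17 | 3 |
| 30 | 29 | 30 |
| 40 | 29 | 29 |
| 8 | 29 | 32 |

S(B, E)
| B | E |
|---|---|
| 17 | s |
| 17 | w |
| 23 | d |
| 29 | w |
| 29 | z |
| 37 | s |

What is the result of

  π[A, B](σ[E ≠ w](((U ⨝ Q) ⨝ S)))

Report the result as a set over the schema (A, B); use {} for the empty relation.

{(11, 17), (12, 29), (19, 29), (22, 29), (3, 29), (33, 17), (9, 17), (9, 29)}

Joining U and Q on B yields {(17, 11, 17, 21), (17, 11, 21, 3), (17, 33, 17, 21), (17, 33, 21, 3), (17, 9, 17, 21), (17, 9, 21, 3), (29, 12, 18, 16), (29, 12, 30, 30), (29, 12, 40, 29), (29, 12, 8, 32), (29, 19, 18, 16), (29, 19, 30, 30), (29, 19, 40, 29), (29, 19, 8, 32), (29, 22, 18, 16), (29, 22, 30, 30), (29, 22, 40, 29), (29, 22, 8, 32), (29, 3, 18, 16), (29, 3, 30, 30), (29, 3, 40, 29), (29, 3, 8, 32), (29, 9, 18, 16), (29, 9, 30, 30), (29, 9, 40, 29), (29, 9, 8, 32)}.
Joining (U ⨝ Q) and S on B yields {(17, 11, 17, 21, s), (17, 11, 17, 21, w), (17, 11, 21, 3, s), (17, 11, 21, 3, w), (17, 33, 17, 21, s), (17, 33, 17, 21, w), (17, 33, 21, 3, s), (17, 33, 21, 3, w), (17, 9, 17, 21, s), (17, 9, 17, 21, w), (17, 9, 21, 3, s), (17, 9, 21, 3, w), (29, 12, 18, 16, w), (29, 12, 18, 16, z), (29, 12, 30, 30, w), (29, 12, 30, 30, z), (29, 12, 40, 29, w), (29, 12, 40, 29, z), (29, 12, 8, 32, w), (29, 12, 8, 32, z), (29, 19, 18, 16, w), (29, 19, 18, 16, z), (29, 19, 30, 30, w), (29, 19, 30, 30, z), (29, 19, 40, 29, w), (29, 19, 40, 29, z), (29, 19, 8, 32, w), (29, 19, 8, 32, z), (29, 22, 18, 16, w), (29, 22, 18, 16, z), (29, 22, 30, 30, w), (29, 22, 30, 30, z), (29, 22, 40, 29, w), (29, 22, 40, 29, z), (29, 22, 8, 32, w), (29, 22, 8, 32, z), (29, 3, 18, 16, w), (29, 3, 18, 16, z), (29, 3, 30, 30, w), (29, 3, 30, 30, z), (29, 3, 40, 29, w), (29, 3, 40, 29, z), (29, 3, 8, 32, w), (29, 3, 8, 32, z), (29, 9, 18, 16, w), (29, 9, 18, 16, z), (29, 9, 30, 30, w), (29, 9, 30, 30, z), (29, 9, 40, 29, w), (29, 9, 40, 29, z), (29, 9, 8, 32, w), (29, 9, 8, 32, z)}.
Filtering on E ≠ w leaves {(17, 11, 17, 21, s), (17, 11, 21, 3, s), (17, 33, 17, 21, s), (17, 33, 21, 3, s), (17, 9, 17, 21, s), (17, 9, 21, 3, s), (29, 12, 18, 16, z), (29, 12, 30, 30, z), (29, 12, 40, 29, z), (29, 12, 8, 32, z), (29, 19, 18, 16, z), (29, 19, 30, 30, z), (29, 19, 40, 29, z), (29, 19, 8, 32, z), (29, 22, 18, 16, z), (29, 22, 30, 30, z), (29, 22, 40, 29, z), (29, 22, 8, 32, z), (29, 3, 18, 16, z), (29, 3, 30, 30, z), (29, 3, 40, 29, z), (29, 3, 8, 32, z), (29, 9, 18, 16, z), (29, 9, 30, 30, z), (29, 9, 40, 29, z), (29, 9, 8, 32, z)}.
Keep only column(s) A, B (18 duplicate(s) eliminated): {(11, 17), (12, 29), (19, 29), (22, 29), (3, 29), (33, 17), (9, 17), (9, 29)}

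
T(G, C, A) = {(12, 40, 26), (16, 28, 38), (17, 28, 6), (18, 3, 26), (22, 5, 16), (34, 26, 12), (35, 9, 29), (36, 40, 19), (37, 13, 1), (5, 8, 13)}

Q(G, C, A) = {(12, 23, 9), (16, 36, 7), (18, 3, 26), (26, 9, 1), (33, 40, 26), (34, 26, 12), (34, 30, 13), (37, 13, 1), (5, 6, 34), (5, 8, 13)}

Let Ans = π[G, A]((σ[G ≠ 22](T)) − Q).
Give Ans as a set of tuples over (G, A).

Filtering on G ≠ 22 leaves {(12, 40, 26), (16, 28, 38), (17, 28, 6), (18, 3, 26), (34, 26, 12), (35, 9, 29), (36, 40, 19), (37, 13, 1), (5, 8, 13)}.
Set difference of the two operands is {(12, 40, 26), (16, 28, 38), (17, 28, 6), (35, 9, 29), (36, 40, 19)}.
Projecting to G, A: {(12, 26), (16, 38), (17, 6), (35, 29), (36, 19)}

{(12, 26), (16, 38), (17, 6), (35, 29), (36, 19)}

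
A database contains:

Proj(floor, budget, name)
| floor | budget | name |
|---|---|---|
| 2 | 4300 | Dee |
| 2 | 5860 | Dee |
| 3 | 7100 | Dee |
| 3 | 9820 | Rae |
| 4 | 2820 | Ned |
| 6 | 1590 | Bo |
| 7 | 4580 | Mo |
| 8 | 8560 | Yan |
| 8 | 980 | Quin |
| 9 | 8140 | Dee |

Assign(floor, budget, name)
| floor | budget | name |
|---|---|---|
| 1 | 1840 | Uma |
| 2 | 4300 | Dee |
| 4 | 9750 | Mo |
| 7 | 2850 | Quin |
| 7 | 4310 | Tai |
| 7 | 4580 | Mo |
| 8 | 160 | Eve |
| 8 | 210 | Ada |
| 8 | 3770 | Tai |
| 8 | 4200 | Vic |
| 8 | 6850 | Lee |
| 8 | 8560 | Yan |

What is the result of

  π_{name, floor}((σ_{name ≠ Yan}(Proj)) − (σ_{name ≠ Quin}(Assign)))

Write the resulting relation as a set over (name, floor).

Apply σ_{name ≠ Yan}; surviving tuples: {(2, 4300, Dee), (2, 5860, Dee), (3, 7100, Dee), (3, 9820, Rae), (4, 2820, Ned), (6, 1590, Bo), (7, 4580, Mo), (8, 980, Quin), (9, 8140, Dee)}
Apply σ_{name ≠ Quin}; surviving tuples: {(1, 1840, Uma), (2, 4300, Dee), (4, 9750, Mo), (7, 4310, Tai), (7, 4580, Mo), (8, 160, Eve), (8, 210, Ada), (8, 3770, Tai), (8, 4200, Vic), (8, 6850, Lee), (8, 8560, Yan)}
Set difference of the two operands is {(2, 5860, Dee), (3, 7100, Dee), (3, 9820, Rae), (4, 2820, Ned), (6, 1590, Bo), (8, 980, Quin), (9, 8140, Dee)}.
Keep only column(s) name, floor: {(Bo, 6), (Dee, 2), (Dee, 3), (Dee, 9), (Ned, 4), (Quin, 8), (Rae, 3)}

{(Bo, 6), (Dee, 2), (Dee, 3), (Dee, 9), (Ned, 4), (Quin, 8), (Rae, 3)}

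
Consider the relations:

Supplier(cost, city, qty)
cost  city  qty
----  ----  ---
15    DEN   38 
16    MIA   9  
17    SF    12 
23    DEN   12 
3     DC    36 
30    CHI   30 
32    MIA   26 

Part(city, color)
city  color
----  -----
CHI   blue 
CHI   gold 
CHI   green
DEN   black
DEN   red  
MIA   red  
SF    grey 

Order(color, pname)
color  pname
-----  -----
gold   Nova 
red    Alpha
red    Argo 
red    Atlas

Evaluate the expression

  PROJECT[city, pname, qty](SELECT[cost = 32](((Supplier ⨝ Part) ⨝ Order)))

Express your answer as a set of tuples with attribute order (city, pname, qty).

Joining Supplier and Part on city yields {(15, DEN, 38, black), (15, DEN, 38, red), (16, MIA, 9, red), (17, SF, 12, grey), (23, DEN, 12, black), (23, DEN, 12, red), (30, CHI, 30, blue), (30, CHI, 30, gold), (30, CHI, 30, green), (32, MIA, 26, red)}.
Joining (Supplier ⨝ Part) and Order on color yields {(15, DEN, 38, red, Alpha), (15, DEN, 38, red, Argo), (15, DEN, 38, red, Atlas), (16, MIA, 9, red, Alpha), (16, MIA, 9, red, Argo), (16, MIA, 9, red, Atlas), (23, DEN, 12, red, Alpha), (23, DEN, 12, red, Argo), (23, DEN, 12, red, Atlas), (30, CHI, 30, gold, Nova), (32, MIA, 26, red, Alpha), (32, MIA, 26, red, Argo), (32, MIA, 26, red, Atlas)}.
Selection cost = 32: {(32, MIA, 26, red, Alpha), (32, MIA, 26, red, Argo), (32, MIA, 26, red, Atlas)}
Keep only column(s) city, pname, qty: {(MIA, Alpha, 26), (MIA, Argo, 26), (MIA, Atlas, 26)}

{(MIA, Alpha, 26), (MIA, Argo, 26), (MIA, Atlas, 26)}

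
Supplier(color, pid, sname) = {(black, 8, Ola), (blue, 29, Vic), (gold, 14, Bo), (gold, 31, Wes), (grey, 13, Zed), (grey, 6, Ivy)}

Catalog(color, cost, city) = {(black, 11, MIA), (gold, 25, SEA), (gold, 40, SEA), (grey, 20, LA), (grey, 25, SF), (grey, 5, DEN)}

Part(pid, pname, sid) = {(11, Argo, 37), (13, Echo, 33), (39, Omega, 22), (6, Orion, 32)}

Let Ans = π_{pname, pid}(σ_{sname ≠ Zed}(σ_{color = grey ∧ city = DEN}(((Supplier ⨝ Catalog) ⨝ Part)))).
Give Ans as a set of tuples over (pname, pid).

{(Orion, 6)}

Natural join on color: {(black, 8, Ola, 11, MIA), (gold, 14, Bo, 25, SEA), (gold, 14, Bo, 40, SEA), (gold, 31, Wes, 25, SEA), (gold, 31, Wes, 40, SEA), (grey, 13, Zed, 20, LA), (grey, 13, Zed, 25, SF), (grey, 13, Zed, 5, DEN), (grey, 6, Ivy, 20, LA), (grey, 6, Ivy, 25, SF), (grey, 6, Ivy, 5, DEN)}
Natural join on pid: {(grey, 13, Zed, 20, LA, Echo, 33), (grey, 13, Zed, 25, SF, Echo, 33), (grey, 13, Zed, 5, DEN, Echo, 33), (grey, 6, Ivy, 20, LA, Orion, 32), (grey, 6, Ivy, 25, SF, Orion, 32), (grey, 6, Ivy, 5, DEN, Orion, 32)}
σ[color = grey ∧ city = DEN]: keep tuples satisfying color = grey ∧ city = DEN → {(grey, 13, Zed, 5, DEN, Echo, 33), (grey, 6, Ivy, 5, DEN, Orion, 32)}
σ[sname ≠ Zed]: keep tuples satisfying sname ≠ Zed → {(grey, 6, Ivy, 5, DEN, Orion, 32)}
Projecting to pname, pid: {(Orion, 6)}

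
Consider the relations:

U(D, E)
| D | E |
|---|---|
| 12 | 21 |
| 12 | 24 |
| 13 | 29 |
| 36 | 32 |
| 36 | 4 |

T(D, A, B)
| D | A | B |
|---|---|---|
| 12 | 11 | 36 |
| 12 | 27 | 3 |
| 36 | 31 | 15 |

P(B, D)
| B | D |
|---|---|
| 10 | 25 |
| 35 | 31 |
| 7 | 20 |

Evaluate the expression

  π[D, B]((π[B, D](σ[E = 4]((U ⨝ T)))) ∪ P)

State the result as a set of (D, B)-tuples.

Joining U and T on D yields {(12, 21, 11, 36), (12, 21, 27, 3), (12, 24, 11, 36), (12, 24, 27, 3), (36, 32, 31, 15), (36, 4, 31, 15)}.
σ[E = 4]: keep tuples satisfying E = 4 → {(36, 4, 31, 15)}
Projecting to B, D: {(15, 36)}
Taking the union: {(10, 25), (15, 36), (35, 31), (7, 20)}
Projecting to D, B: {(20, 7), (25, 10), (31, 35), (36, 15)}

{(20, 7), (25, 10), (31, 35), (36, 15)}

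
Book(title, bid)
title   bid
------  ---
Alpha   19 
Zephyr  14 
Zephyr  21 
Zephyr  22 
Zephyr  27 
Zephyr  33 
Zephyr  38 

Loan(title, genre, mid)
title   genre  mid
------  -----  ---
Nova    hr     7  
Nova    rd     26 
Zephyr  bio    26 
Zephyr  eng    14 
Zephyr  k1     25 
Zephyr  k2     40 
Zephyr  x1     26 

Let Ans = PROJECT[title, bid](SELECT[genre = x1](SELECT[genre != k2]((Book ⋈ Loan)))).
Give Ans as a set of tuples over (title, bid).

{(Zephyr, 14), (Zephyr, 21), (Zephyr, 22), (Zephyr, 27), (Zephyr, 33), (Zephyr, 38)}

Joining Book and Loan on title yields {(Zephyr, 14, bio, 26), (Zephyr, 14, eng, 14), (Zephyr, 14, k1, 25), (Zephyr, 14, k2, 40), (Zephyr, 14, x1, 26), (Zephyr, 21, bio, 26), (Zephyr, 21, eng, 14), (Zephyr, 21, k1, 25), (Zephyr, 21, k2, 40), (Zephyr, 21, x1, 26), (Zephyr, 22, bio, 26), (Zephyr, 22, eng, 14), (Zephyr, 22, k1, 25), (Zephyr, 22, k2, 40), (Zephyr, 22, x1, 26), (Zephyr, 27, bio, 26), (Zephyr, 27, eng, 14), (Zephyr, 27, k1, 25), (Zephyr, 27, k2, 40), (Zephyr, 27, x1, 26), (Zephyr, 33, bio, 26), (Zephyr, 33, eng, 14), (Zephyr, 33, k1, 25), (Zephyr, 33, k2, 40), (Zephyr, 33, x1, 26), (Zephyr, 38, bio, 26), (Zephyr, 38, eng, 14), (Zephyr, 38, k1, 25), (Zephyr, 38, k2, 40), (Zephyr, 38, x1, 26)}.
Filtering on genre != k2 leaves {(Zephyr, 14, bio, 26), (Zephyr, 14, eng, 14), (Zephyr, 14, k1, 25), (Zephyr, 14, x1, 26), (Zephyr, 21, bio, 26), (Zephyr, 21, eng, 14), (Zephyr, 21, k1, 25), (Zephyr, 21, x1, 26), (Zephyr, 22, bio, 26), (Zephyr, 22, eng, 14), (Zephyr, 22, k1, 25), (Zephyr, 22, x1, 26), (Zephyr, 27, bio, 26), (Zephyr, 27, eng, 14), (Zephyr, 27, k1, 25), (Zephyr, 27, x1, 26), (Zephyr, 33, bio, 26), (Zephyr, 33, eng, 14), (Zephyr, 33, k1, 25), (Zephyr, 33, x1, 26), (Zephyr, 38, bio, 26), (Zephyr, 38, eng, 14), (Zephyr, 38, k1, 25), (Zephyr, 38, x1, 26)}.
Filtering on genre = x1 leaves {(Zephyr, 14, x1, 26), (Zephyr, 21, x1, 26), (Zephyr, 22, x1, 26), (Zephyr, 27, x1, 26), (Zephyr, 33, x1, 26), (Zephyr, 38, x1, 26)}.
π[title, bid]: project onto (title, bid) → {(Zephyr, 14), (Zephyr, 21), (Zephyr, 22), (Zephyr, 27), (Zephyr, 33), (Zephyr, 38)}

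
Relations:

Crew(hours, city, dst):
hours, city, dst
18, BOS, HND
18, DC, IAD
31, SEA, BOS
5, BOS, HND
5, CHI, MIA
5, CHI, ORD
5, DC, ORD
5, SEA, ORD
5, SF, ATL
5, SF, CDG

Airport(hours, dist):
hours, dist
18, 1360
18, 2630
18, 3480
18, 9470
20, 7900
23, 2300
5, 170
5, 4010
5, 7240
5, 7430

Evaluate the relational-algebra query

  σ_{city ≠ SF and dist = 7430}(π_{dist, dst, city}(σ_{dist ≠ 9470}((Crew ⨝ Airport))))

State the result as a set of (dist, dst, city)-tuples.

{(7430, HND, BOS), (7430, MIA, CHI), (7430, ORD, CHI), (7430, ORD, DC), (7430, ORD, SEA)}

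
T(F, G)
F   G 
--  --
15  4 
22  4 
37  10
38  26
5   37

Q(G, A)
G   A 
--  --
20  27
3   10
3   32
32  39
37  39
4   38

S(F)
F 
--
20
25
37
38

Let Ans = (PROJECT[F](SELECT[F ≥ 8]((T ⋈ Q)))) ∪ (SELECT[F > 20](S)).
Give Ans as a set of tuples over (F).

{15, 22, 25, 37, 38}

T ⋈ Q (natural join on G): {(15, 4, 38), (22, 4, 38), (5, 37, 39)}
Apply σ_{F ≥ 8}; surviving tuples: {(15, 4, 38), (22, 4, 38)}
Projecting to F: {15, 22}
Apply σ_{F > 20}; surviving tuples: {25, 37, 38}
Taking the union: {15, 22, 25, 37, 38}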